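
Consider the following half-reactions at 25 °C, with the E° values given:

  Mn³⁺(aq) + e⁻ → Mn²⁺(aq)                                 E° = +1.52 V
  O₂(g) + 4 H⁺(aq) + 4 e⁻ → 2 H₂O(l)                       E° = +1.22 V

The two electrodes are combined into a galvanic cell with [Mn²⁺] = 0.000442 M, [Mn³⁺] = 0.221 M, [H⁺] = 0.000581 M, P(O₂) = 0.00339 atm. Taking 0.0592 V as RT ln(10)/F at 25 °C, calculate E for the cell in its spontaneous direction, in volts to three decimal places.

+0.688 V

Mn³⁺/Mn²⁺ is the cathode (higher E°), O₂/H₂O the anode: E°cell = +1.52 − (+1.22) = +0.30 V, n = 4.
Overall: 4 Mn³⁺(aq) + 2 H₂O(l) → 4 Mn²⁺(aq) + O₂(g) + 4 H⁺(aq)
Q = [Mn²⁺]^4·P(O₂)·[H⁺]^4 / ([Mn³⁺]^4); log Q = -26.209.
E = E° − (0.0592/n) log Q = +0.30 − (0.0592/4)(-26.209) = +0.688 V.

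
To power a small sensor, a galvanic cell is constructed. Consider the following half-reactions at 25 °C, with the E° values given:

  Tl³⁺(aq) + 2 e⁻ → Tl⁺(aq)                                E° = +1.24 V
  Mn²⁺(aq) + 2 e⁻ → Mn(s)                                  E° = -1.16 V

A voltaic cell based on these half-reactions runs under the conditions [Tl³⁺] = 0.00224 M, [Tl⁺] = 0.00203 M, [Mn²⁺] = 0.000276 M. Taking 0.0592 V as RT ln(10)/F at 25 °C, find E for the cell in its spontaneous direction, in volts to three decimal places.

Tl³⁺/Tl⁺ is the cathode (higher E°), Mn²⁺/Mn the anode: E°cell = +1.24 − (-1.16) = +2.40 V, n = 2.
Overall: Tl³⁺(aq) + Mn(s) → Tl⁺(aq) + Mn²⁺(aq)
Q = [Tl⁺]·[Mn²⁺] / ([Tl³⁺]); log Q = -3.602.
E = E° − (0.0592/n) log Q = +2.40 − (0.0592/2)(-3.602) = +2.507 V.

+2.507 V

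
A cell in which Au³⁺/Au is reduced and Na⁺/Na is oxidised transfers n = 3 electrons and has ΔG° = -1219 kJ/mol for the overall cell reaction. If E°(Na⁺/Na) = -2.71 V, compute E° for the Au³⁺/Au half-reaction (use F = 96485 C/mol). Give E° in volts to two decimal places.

E°cell = −ΔG°/(nF) = −(-1219×10³)/((3)(96485)) = +4.211 V.
Since Au³⁺/Au is the cathode and Na⁺/Na the anode, E°cell = E°(Au³⁺/Au) − E°(Na⁺/Na).
So E°(Au³⁺/Au) = E°cell + E°(Na⁺/Na) = +4.211 + (-2.71) = +1.50 V.

+1.50 V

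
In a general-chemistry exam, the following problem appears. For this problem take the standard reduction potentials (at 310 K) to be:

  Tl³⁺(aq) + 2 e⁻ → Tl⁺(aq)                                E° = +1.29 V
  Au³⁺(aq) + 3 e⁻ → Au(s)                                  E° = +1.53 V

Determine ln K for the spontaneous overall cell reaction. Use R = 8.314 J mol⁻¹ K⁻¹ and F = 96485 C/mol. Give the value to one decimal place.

Cathode: Au³⁺/Au; anode: Tl³⁺/Tl⁺. E°cell = (+1.53) − (+1.29) = +0.24 V, with n = 6.
ΔG° = −nFE° = −RT ln K, so ln K = nFE°/(RT) = (6)(96485)(+0.24) / ((8.314)(310)) = 53.908.

53.9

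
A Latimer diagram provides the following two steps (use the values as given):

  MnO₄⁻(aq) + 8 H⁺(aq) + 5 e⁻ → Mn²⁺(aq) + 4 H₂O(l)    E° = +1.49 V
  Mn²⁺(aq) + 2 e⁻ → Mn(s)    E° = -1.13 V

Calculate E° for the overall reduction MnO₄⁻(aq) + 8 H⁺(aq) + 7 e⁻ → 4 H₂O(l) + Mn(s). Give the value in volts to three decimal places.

+0.741 V

Since ΔG° = −nFE° is additive over sequential reductions, n₃E°₃ = n₁E°₁ + n₂E°₂.
E°₃ = (5×+1.49 + 2×-1.13) / 7 = (+5.190) / 7 = +0.741 V.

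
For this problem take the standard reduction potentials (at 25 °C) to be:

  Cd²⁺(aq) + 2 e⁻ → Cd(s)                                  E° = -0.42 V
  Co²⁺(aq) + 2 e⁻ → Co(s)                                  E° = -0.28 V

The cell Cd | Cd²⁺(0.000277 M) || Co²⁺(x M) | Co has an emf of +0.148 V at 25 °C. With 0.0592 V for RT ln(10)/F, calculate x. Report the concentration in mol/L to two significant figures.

Co²⁺/Co is the cathode, Cd²⁺/Cd the anode: E°cell = +0.14 V, n = 2.
Overall reaction: Co²⁺(aq) + Cd(s) → Co(s) + Cd²⁺(aq); Q = [Cd²⁺]^1/[Co²⁺]^1.
From E = E° − (0.0592/n) log Q: log Q = (E° − E)·n/0.0592 = (+0.14 − (+0.148))·2/0.0592 = -0.2703.
So 1·log[Co²⁺] = 1·log(0.000277) − log Q = -3.5575 − (-0.2703) = -3.2872; [Co²⁺] = 10^(-3.2872) ≈ 0.00052 M.

0.00052 M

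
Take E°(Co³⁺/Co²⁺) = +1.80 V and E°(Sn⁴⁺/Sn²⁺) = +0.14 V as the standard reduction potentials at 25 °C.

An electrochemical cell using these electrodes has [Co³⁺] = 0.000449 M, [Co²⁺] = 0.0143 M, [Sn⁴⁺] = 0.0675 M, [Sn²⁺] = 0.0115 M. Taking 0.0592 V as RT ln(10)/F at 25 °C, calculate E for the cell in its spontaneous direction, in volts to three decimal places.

+1.548 V

Co³⁺/Co²⁺ is the cathode (higher E°), Sn⁴⁺/Sn²⁺ the anode: E°cell = +1.80 − (+0.14) = +1.66 V, n = 2.
Overall: 2 Co³⁺(aq) + Sn²⁺(aq) → 2 Co²⁺(aq) + Sn⁴⁺(aq)
Q = [Co²⁺]^2·[Sn⁴⁺] / ([Co³⁺]^2·[Sn²⁺]); log Q = 3.775.
E = E° − (0.0592/n) log Q = +1.66 − (0.0592/2)(3.775) = +1.548 V.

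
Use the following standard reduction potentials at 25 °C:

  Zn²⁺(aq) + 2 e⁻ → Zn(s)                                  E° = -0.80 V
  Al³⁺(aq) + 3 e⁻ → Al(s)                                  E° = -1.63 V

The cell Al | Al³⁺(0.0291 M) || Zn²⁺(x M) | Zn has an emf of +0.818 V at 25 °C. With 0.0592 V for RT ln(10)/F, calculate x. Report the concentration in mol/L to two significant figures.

Zn²⁺/Zn is the cathode, Al³⁺/Al the anode: E°cell = +0.83 V, n = 6.
Overall reaction: 3 Zn²⁺(aq) + 2 Al(s) → 3 Zn(s) + 2 Al³⁺(aq); Q = [Al³⁺]^2/[Zn²⁺]^3.
From E = E° − (0.0592/n) log Q: log Q = (E° − E)·n/0.0592 = (+0.83 − (+0.818))·6/0.0592 = 1.2162.
So 3·log[Zn²⁺] = 2·log(0.0291) − log Q = -3.0722 − (1.2162) = -4.2884; log[Zn²⁺] = -4.2884 / 3 = -1.4295; [Zn²⁺] = 10^(-1.4295) ≈ 0.037 M.

0.037 M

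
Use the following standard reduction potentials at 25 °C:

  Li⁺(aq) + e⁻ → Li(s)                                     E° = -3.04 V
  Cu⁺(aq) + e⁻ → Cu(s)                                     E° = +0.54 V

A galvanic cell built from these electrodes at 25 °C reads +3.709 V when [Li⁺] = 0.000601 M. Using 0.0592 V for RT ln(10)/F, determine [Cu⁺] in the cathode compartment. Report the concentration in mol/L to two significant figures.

0.091 M

Cu⁺/Cu is the cathode, Li⁺/Li the anode: E°cell = +3.58 V, n = 1.
Overall reaction: Cu⁺(aq) + Li(s) → Cu(s) + Li⁺(aq); Q = [Li⁺]^1/[Cu⁺]^1.
From E = E° − (0.0592/n) log Q: log Q = (E° − E)·n/0.0592 = (+3.58 − (+3.709))·1/0.0592 = -2.1791.
So 1·log[Cu⁺] = 1·log(0.000601) − log Q = -3.2211 − (-2.1791) = -1.0420; [Cu⁺] = 10^(-1.0420) ≈ 0.091 M.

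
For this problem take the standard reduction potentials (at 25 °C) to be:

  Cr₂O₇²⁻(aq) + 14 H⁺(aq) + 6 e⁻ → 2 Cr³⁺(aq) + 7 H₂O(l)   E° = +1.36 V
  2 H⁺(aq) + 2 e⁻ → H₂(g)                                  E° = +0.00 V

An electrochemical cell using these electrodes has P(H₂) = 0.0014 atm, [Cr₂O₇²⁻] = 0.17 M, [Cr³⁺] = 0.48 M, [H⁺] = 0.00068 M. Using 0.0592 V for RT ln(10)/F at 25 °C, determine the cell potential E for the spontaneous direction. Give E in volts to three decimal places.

Cr₂O₇²⁻/Cr³⁺ is the cathode (higher E°), H⁺/H₂ the anode: E°cell = +1.36 − (+0.00) = +1.36 V, n = 6.
Overall: Cr₂O₇²⁻(aq) + 8 H⁺(aq) + 3 H₂(g) → 2 Cr³⁺(aq) + 7 H₂O(l)
Q = [Cr³⁺]^2 / ([Cr₂O₇²⁻]·[H⁺]^8·P(H₂)^3); log Q = 34.034.
E = E° − (0.0592/n) log Q = +1.36 − (0.0592/6)(34.034) = +1.024 V.

+1.024 V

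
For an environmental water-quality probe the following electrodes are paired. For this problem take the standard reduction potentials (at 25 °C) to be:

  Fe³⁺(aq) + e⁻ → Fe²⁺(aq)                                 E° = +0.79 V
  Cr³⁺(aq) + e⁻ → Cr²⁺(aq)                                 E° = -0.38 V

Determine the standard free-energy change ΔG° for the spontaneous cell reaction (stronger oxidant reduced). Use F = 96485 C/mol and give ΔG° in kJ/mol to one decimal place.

Fe³⁺/Fe²⁺ (E° = +0.79 V) is the cathode; Cr³⁺/Cr²⁺ (E° = -0.38 V) is the anode, so E°cell = +1.17 V.
Balancing electrons gives n = 1 (lcm of 1 and 1).
ΔG° = −nFE° = −(1)(96485)(+1.17) = -112,887 J = -112.9 kJ/mol.

-112.9 kJ/mol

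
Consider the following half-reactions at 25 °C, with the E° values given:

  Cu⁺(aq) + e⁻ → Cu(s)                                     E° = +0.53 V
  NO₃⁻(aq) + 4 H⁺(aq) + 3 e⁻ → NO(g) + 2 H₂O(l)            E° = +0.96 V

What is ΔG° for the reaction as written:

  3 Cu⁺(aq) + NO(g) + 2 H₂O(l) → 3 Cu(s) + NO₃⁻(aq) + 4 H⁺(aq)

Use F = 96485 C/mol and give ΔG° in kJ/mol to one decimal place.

As written, Cu⁺/Cu is reduced (cathode) and NO₃⁻/NO is oxidised (anode), so E°cell = (+0.53) − (+0.96) = -0.43 V.
Balancing electrons gives n = 3.
ΔG° = −nFE° = −(3)(96485)(-0.43) = 124,466 J = +124.5 kJ/mol.

+124.5 kJ/mol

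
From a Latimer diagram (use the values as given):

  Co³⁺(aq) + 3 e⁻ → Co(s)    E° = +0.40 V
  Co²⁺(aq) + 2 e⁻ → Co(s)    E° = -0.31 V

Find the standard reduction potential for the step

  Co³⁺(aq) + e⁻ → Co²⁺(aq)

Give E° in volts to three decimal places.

Sequential free energies add, so n₃E°₃ = n₁E°₁ + n₂E°₂.
With n₃ = 3, and the known step contributing 2×(-0.31) V, the unknown satisfies 1·E° = 3×(+0.40) − 2×(-0.31) = +1.820.
E° = +1.820 / 1 = +1.820 V.

+1.820 V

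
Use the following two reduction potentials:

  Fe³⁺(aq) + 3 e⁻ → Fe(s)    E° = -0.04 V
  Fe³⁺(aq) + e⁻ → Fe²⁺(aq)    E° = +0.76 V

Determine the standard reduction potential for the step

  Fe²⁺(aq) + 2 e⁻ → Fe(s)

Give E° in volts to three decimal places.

-0.440 V

Sequential free energies add, so n₃E°₃ = n₁E°₁ + n₂E°₂.
With n₃ = 3, and the known step contributing 1×(+0.76) V, the unknown satisfies 2·E° = 3×(-0.04) − 1×(+0.76) = -0.880.
E° = -0.880 / 2 = -0.440 V.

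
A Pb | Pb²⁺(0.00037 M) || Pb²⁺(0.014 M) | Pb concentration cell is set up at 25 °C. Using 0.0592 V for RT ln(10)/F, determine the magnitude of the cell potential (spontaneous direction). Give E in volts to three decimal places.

+0.047 V

For a concentration cell E°cell = 0. The 0.014 M side is the cathode (reduction is favoured where [Pb²⁺] is higher).
With n = 2, E = −(0.0592/2) log([Pb²⁺]ₐₙ/[Pb²⁺]꜀ₐₜ) = −(0.0592/2) log(0.00037/0.014) = −(0.0592/2)(-1.578) = +0.047 V.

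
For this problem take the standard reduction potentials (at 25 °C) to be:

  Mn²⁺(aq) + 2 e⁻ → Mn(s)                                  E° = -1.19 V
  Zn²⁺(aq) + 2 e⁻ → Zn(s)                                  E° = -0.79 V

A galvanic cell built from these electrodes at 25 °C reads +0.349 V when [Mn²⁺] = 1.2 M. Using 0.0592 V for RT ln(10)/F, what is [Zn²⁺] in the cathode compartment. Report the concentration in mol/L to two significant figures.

Zn²⁺/Zn is the cathode, Mn²⁺/Mn the anode: E°cell = +0.40 V, n = 2.
Overall reaction: Zn²⁺(aq) + Mn(s) → Zn(s) + Mn²⁺(aq); Q = [Mn²⁺]^1/[Zn²⁺]^1.
From E = E° − (0.0592/n) log Q: log Q = (E° − E)·n/0.0592 = (+0.40 − (+0.349))·2/0.0592 = 1.7230.
So 1·log[Zn²⁺] = 1·log(1.2) − log Q = 0.0792 − (1.7230) = -1.6438; [Zn²⁺] = 10^(-1.6438) ≈ 0.023 M.

0.023 M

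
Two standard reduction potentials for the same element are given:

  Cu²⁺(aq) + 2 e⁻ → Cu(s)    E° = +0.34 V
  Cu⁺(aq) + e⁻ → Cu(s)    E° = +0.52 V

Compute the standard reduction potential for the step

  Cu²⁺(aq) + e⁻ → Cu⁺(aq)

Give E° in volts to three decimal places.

Sequential free energies add, so n₃E°₃ = n₁E°₁ + n₂E°₂.
With n₃ = 2, and the known step contributing 1×(+0.52) V, the unknown satisfies 1·E° = 2×(+0.34) − 1×(+0.52) = +0.160.
E° = +0.160 / 1 = +0.160 V.

+0.160 V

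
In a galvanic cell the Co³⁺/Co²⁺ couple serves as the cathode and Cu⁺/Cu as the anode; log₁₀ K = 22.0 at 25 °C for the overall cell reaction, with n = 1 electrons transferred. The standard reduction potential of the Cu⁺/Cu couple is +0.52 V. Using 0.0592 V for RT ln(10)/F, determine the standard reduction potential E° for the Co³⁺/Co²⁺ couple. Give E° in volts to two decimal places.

+1.82 V

E°cell = (0.0592/n)·log K = (0.0592/1)(22.0) = +1.302 V.
Since Co³⁺/Co²⁺ is the cathode and Cu⁺/Cu the anode, E°cell = E°(Co³⁺/Co²⁺) − E°(Cu⁺/Cu).
So E°(Co³⁺/Co²⁺) = E°cell + E°(Cu⁺/Cu) = +1.302 + (+0.52) = +1.82 V.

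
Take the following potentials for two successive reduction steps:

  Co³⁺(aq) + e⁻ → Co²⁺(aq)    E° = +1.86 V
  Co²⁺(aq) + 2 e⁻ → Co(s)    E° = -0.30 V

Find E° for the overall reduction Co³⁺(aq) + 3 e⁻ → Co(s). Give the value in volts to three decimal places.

+0.420 V

Since ΔG° = −nFE° is additive over sequential reductions, n₃E°₃ = n₁E°₁ + n₂E°₂.
E°₃ = (1×+1.86 + 2×-0.30) / 3 = (+1.260) / 3 = +0.420 V.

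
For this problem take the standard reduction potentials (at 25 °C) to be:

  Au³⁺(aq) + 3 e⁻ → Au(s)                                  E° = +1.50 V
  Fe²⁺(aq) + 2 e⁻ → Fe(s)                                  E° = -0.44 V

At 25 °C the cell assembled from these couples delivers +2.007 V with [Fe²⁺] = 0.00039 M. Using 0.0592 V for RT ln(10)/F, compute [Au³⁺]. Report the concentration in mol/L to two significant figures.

Au³⁺/Au is the cathode, Fe²⁺/Fe the anode: E°cell = +1.94 V, n = 6.
Overall reaction: 2 Au³⁺(aq) + 3 Fe(s) → 2 Au(s) + 3 Fe²⁺(aq); Q = [Fe²⁺]^3/[Au³⁺]^2.
From E = E° − (0.0592/n) log Q: log Q = (E° − E)·n/0.0592 = (+1.94 − (+2.007))·6/0.0592 = -6.7905.
So 2·log[Au³⁺] = 3·log(0.00039) − log Q = -10.2268 − (-6.7905) = -3.4363; log[Au³⁺] = -3.4363 / 2 = -1.7182; [Au³⁺] = 10^(-1.7182) ≈ 0.019 M.

0.019 M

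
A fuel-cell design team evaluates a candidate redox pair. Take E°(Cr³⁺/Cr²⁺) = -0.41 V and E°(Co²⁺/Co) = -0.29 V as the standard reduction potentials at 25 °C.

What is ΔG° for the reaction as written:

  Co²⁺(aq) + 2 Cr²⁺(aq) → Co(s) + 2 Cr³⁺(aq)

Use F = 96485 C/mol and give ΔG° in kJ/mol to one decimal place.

As written, Co²⁺/Co is reduced (cathode) and Cr³⁺/Cr²⁺ is oxidised (anode), so E°cell = (-0.29) − (-0.41) = +0.12 V.
Balancing electrons gives n = 2.
ΔG° = −nFE° = −(2)(96485)(+0.12) = -23,156 J = -23.2 kJ/mol.

-23.2 kJ/mol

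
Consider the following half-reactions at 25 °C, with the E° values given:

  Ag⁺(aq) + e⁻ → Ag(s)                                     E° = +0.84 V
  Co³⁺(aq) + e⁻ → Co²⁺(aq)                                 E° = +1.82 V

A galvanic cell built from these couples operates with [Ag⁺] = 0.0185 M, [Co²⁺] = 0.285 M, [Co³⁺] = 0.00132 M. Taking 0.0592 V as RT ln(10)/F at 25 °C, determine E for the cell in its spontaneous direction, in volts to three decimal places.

+0.944 V

Co³⁺/Co²⁺ is the cathode (higher E°), Ag⁺/Ag the anode: E°cell = +1.82 − (+0.84) = +0.98 V, n = 1.
Overall: Co³⁺(aq) + Ag(s) → Co²⁺(aq) + Ag⁺(aq)
Q = [Co²⁺]·[Ag⁺] / ([Co³⁺]); log Q = 0.601.
E = E° − (0.0592/n) log Q = +0.98 − (0.0592/1)(0.601) = +0.944 V.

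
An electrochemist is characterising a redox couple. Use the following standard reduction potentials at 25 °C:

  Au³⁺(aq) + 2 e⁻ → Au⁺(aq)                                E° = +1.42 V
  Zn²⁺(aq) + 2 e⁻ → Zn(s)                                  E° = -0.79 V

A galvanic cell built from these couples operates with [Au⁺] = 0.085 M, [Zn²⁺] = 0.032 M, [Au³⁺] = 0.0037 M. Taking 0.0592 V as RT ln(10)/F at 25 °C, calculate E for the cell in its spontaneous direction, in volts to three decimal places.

+2.214 V

Au³⁺/Au⁺ is the cathode (higher E°), Zn²⁺/Zn the anode: E°cell = +1.42 − (-0.79) = +2.21 V, n = 2.
Overall: Au³⁺(aq) + Zn(s) → Au⁺(aq) + Zn²⁺(aq)
Q = [Au⁺]·[Zn²⁺] / ([Au³⁺]); log Q = -0.134.
E = E° − (0.0592/n) log Q = +2.21 − (0.0592/2)(-0.134) = +2.214 V.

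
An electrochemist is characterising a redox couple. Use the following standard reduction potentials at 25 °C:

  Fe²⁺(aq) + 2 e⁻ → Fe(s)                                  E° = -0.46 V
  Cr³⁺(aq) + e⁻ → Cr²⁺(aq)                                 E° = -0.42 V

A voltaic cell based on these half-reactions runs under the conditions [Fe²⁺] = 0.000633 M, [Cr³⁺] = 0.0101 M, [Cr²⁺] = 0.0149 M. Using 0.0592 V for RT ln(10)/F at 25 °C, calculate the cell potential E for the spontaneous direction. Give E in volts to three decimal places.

Cr³⁺/Cr²⁺ is the cathode (higher E°), Fe²⁺/Fe the anode: E°cell = -0.42 − (-0.46) = +0.04 V, n = 2.
Overall: 2 Cr³⁺(aq) + Fe(s) → 2 Cr²⁺(aq) + Fe²⁺(aq)
Q = [Cr²⁺]^2·[Fe²⁺] / ([Cr³⁺]^2); log Q = -2.861.
E = E° − (0.0592/n) log Q = +0.04 − (0.0592/2)(-2.861) = +0.125 V.

+0.125 V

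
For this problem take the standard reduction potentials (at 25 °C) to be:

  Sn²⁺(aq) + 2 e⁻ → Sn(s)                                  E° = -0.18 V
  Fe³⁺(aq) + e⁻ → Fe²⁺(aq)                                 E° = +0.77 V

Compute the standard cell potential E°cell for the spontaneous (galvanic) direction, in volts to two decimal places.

The Fe³⁺/Fe²⁺ couple has the higher reduction potential, so it is the cathode; Sn²⁺/Sn is oxidised at the anode.
E°cell = E°(cathode) − E°(anode) = (+0.77) − (-0.18) = +0.95 V.

+0.95 V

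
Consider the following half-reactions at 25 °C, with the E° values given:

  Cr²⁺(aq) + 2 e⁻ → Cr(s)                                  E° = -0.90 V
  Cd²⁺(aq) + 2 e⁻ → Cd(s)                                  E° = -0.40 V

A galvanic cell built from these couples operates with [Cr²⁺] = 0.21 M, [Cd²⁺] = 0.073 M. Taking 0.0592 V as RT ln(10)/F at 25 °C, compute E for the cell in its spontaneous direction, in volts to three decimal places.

+0.486 V

Cd²⁺/Cd is the cathode (higher E°), Cr²⁺/Cr the anode: E°cell = -0.40 − (-0.90) = +0.50 V, n = 2.
Overall: Cd²⁺(aq) + Cr(s) → Cd(s) + Cr²⁺(aq)
Q = [Cr²⁺] / ([Cd²⁺]); log Q = 0.459.
E = E° − (0.0592/n) log Q = +0.50 − (0.0592/2)(0.459) = +0.486 V.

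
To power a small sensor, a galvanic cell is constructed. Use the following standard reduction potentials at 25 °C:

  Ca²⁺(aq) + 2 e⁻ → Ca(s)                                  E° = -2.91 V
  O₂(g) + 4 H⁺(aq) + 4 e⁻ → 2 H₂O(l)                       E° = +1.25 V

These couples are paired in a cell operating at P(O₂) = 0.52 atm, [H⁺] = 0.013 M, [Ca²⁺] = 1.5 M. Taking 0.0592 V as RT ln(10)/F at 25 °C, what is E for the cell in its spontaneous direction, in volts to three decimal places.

+4.039 V

O₂/H₂O is the cathode (higher E°), Ca²⁺/Ca the anode: E°cell = +1.25 − (-2.91) = +4.16 V, n = 4.
Overall: O₂(g) + 4 H⁺(aq) + 2 Ca(s) → 2 H₂O(l) + 2 Ca²⁺(aq)
Q = [Ca²⁺]^2 / (P(O₂)·[H⁺]^4); log Q = 8.180.
E = E° − (0.0592/n) log Q = +4.16 − (0.0592/4)(8.180) = +4.039 V.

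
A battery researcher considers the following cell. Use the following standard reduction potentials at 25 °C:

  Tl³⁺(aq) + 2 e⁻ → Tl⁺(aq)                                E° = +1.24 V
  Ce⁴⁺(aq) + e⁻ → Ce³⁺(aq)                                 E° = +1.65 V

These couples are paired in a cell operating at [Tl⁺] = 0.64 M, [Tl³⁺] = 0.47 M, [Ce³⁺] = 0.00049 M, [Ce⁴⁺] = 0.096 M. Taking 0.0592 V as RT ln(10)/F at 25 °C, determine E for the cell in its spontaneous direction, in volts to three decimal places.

+0.550 V

Ce⁴⁺/Ce³⁺ is the cathode (higher E°), Tl³⁺/Tl⁺ the anode: E°cell = +1.65 − (+1.24) = +0.41 V, n = 2.
Overall: 2 Ce⁴⁺(aq) + Tl⁺(aq) → 2 Ce³⁺(aq) + Tl³⁺(aq)
Q = [Ce³⁺]^2·[Tl³⁺] / ([Ce⁴⁺]^2·[Tl⁺]); log Q = -4.718.
E = E° − (0.0592/n) log Q = +0.41 − (0.0592/2)(-4.718) = +0.550 V.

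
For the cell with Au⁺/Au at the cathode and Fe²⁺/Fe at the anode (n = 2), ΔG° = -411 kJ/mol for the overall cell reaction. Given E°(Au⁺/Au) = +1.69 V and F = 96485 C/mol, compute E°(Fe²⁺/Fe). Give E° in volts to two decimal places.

E°cell = −ΔG°/(nF) = −(-411×10³)/((2)(96485)) = +2.130 V.
Since Au⁺/Au is the cathode and Fe²⁺/Fe the anode, E°cell = E°(Au⁺/Au) − E°(Fe²⁺/Fe).
So E°(Fe²⁺/Fe) = E°(Au⁺/Au) − E°cell = (+1.69) − (+2.130) = -0.44 V.

-0.44 V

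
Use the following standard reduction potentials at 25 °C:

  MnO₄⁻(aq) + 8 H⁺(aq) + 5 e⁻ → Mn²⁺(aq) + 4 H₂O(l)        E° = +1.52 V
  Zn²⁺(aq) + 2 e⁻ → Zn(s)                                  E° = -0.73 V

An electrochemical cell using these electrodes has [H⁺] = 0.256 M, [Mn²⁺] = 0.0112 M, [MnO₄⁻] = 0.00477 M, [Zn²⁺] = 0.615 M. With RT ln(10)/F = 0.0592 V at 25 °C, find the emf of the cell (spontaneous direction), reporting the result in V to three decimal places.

MnO₄⁻/Mn²⁺ is the cathode (higher E°), Zn²⁺/Zn the anode: E°cell = +1.52 − (-0.73) = +2.25 V, n = 10.
Overall: 2 MnO₄⁻(aq) + 16 H⁺(aq) + 5 Zn(s) → 2 Mn²⁺(aq) + 8 H₂O(l) + 5 Zn²⁺(aq)
Q = [Mn²⁺]^2·[Zn²⁺]^5 / ([MnO₄⁻]^2·[H⁺]^16); log Q = 9.154.
E = E° − (0.0592/n) log Q = +2.25 − (0.0592/10)(9.154) = +2.196 V.

+2.196 V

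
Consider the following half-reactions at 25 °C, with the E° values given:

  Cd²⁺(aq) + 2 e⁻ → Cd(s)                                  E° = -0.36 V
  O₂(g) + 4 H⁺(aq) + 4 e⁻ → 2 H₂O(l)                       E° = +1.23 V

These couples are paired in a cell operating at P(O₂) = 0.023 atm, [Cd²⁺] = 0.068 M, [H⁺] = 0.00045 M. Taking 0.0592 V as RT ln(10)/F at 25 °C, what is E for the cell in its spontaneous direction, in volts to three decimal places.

O₂/H₂O is the cathode (higher E°), Cd²⁺/Cd the anode: E°cell = +1.23 − (-0.36) = +1.59 V, n = 4.
Overall: O₂(g) + 4 H⁺(aq) + 2 Cd(s) → 2 H₂O(l) + 2 Cd²⁺(aq)
Q = [Cd²⁺]^2 / (P(O₂)·[H⁺]^4); log Q = 12.690.
E = E° − (0.0592/n) log Q = +1.59 − (0.0592/4)(12.690) = +1.402 V.

+1.402 V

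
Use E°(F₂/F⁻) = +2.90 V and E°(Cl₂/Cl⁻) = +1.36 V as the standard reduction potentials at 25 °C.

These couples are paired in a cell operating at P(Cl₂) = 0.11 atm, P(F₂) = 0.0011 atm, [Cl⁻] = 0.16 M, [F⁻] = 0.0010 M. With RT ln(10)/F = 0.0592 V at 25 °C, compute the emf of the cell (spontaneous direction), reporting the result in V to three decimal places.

+1.611 V

F₂/F⁻ is the cathode (higher E°), Cl₂/Cl⁻ the anode: E°cell = +2.90 − (+1.36) = +1.54 V, n = 2.
Overall: F₂(g) + 2 Cl⁻(aq) → 2 F⁻(aq) + Cl₂(g)
Q = [F⁻]^2·P(Cl₂) / (P(F₂)·[Cl⁻]^2); log Q = -2.408.
E = E° − (0.0592/n) log Q = +1.54 − (0.0592/2)(-2.408) = +1.611 V.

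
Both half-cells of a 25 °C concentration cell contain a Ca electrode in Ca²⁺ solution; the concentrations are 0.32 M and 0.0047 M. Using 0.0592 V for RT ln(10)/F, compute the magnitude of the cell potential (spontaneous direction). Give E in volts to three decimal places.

+0.054 V

For a concentration cell E°cell = 0. The 0.32 M side is the cathode (reduction is favoured where [Ca²⁺] is higher).
With n = 2, E = −(0.0592/2) log([Ca²⁺]ₐₙ/[Ca²⁺]꜀ₐₜ) = −(0.0592/2) log(0.0047/0.32) = −(0.0592/2)(-1.833) = +0.054 V.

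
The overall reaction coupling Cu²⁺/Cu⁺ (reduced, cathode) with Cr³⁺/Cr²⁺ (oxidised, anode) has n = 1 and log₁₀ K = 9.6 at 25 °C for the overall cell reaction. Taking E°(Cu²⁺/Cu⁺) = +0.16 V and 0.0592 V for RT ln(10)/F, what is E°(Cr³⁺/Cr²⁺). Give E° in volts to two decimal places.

-0.41 V

E°cell = (0.0592/n)·log K = (0.0592/1)(9.6) = +0.568 V.
Since Cu²⁺/Cu⁺ is the cathode and Cr³⁺/Cr²⁺ the anode, E°cell = E°(Cu²⁺/Cu⁺) − E°(Cr³⁺/Cr²⁺).
So E°(Cr³⁺/Cr²⁺) = E°(Cu²⁺/Cu⁺) − E°cell = (+0.16) − (+0.568) = -0.41 V.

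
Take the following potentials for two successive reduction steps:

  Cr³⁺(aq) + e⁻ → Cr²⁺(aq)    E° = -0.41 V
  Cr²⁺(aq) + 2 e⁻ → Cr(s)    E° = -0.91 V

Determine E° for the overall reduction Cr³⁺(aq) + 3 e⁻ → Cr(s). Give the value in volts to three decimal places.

-0.743 V

Since ΔG° = −nFE° is additive over sequential reductions, n₃E°₃ = n₁E°₁ + n₂E°₂.
E°₃ = (1×-0.41 + 2×-0.91) / 3 = (-2.230) / 3 = -0.743 V.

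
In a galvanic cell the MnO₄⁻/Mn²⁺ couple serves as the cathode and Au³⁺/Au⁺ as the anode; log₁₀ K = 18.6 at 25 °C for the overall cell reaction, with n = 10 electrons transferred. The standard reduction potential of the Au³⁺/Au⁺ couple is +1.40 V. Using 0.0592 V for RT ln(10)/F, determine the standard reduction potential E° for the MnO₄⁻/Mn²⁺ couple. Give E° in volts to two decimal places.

+1.51 V

E°cell = (0.0592/n)·log K = (0.0592/10)(18.6) = +0.110 V.
Since MnO₄⁻/Mn²⁺ is the cathode and Au³⁺/Au⁺ the anode, E°cell = E°(MnO₄⁻/Mn²⁺) − E°(Au³⁺/Au⁺).
So E°(MnO₄⁻/Mn²⁺) = E°cell + E°(Au³⁺/Au⁺) = +0.110 + (+1.40) = +1.51 V.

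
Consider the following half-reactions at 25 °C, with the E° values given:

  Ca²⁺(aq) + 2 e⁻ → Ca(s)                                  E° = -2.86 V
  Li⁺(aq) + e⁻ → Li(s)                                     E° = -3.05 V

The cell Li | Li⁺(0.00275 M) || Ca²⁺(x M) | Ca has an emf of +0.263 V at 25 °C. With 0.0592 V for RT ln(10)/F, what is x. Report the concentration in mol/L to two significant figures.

0.0022 M

Ca²⁺/Ca is the cathode, Li⁺/Li the anode: E°cell = +0.19 V, n = 2.
Overall reaction: Ca²⁺(aq) + 2 Li(s) → Ca(s) + 2 Li⁺(aq); Q = [Li⁺]^2/[Ca²⁺]^1.
From E = E° − (0.0592/n) log Q: log Q = (E° − E)·n/0.0592 = (+0.19 − (+0.263))·2/0.0592 = -2.4662.
So 1·log[Ca²⁺] = 2·log(0.00275) − log Q = -5.1213 − (-2.4662) = -2.6551; [Ca²⁺] = 10^(-2.6551) ≈ 0.0022 M.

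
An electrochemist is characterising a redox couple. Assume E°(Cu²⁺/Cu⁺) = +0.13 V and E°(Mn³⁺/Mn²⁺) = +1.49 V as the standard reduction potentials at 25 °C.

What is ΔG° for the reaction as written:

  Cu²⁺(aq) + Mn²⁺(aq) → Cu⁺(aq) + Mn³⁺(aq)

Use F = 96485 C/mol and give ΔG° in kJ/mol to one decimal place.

+131.2 kJ/mol

As written, Cu²⁺/Cu⁺ is reduced (cathode) and Mn³⁺/Mn²⁺ is oxidised (anode), so E°cell = (+0.13) − (+1.49) = -1.36 V.
Balancing electrons gives n = 1.
ΔG° = −nFE° = −(1)(96485)(-1.36) = 131,220 J = +131.2 kJ/mol.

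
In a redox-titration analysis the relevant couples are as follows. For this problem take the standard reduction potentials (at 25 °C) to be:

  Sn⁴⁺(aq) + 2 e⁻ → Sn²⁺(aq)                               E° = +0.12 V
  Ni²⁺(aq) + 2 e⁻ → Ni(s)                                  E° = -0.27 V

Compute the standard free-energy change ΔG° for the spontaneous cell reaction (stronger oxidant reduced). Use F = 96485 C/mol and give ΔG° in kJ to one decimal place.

-75.3 kJ

Sn⁴⁺/Sn²⁺ (E° = +0.12 V) is the cathode; Ni²⁺/Ni (E° = -0.27 V) is the anode, so E°cell = +0.39 V.
Balancing electrons gives n = 2 (lcm of 2 and 2).
ΔG° = −nFE° = −(2)(96485)(+0.39) = -75,258 J = -75.3 kJ.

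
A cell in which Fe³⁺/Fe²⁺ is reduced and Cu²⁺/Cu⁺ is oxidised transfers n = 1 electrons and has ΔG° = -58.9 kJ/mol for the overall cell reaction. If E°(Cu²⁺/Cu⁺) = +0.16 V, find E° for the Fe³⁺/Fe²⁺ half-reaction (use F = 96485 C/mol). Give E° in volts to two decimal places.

E°cell = −ΔG°/(nF) = −(-58.9×10³)/((1)(96485)) = +0.610 V.
Since Fe³⁺/Fe²⁺ is the cathode and Cu²⁺/Cu⁺ the anode, E°cell = E°(Fe³⁺/Fe²⁺) − E°(Cu²⁺/Cu⁺).
So E°(Fe³⁺/Fe²⁺) = E°cell + E°(Cu²⁺/Cu⁺) = +0.610 + (+0.16) = +0.77 V.

+0.77 V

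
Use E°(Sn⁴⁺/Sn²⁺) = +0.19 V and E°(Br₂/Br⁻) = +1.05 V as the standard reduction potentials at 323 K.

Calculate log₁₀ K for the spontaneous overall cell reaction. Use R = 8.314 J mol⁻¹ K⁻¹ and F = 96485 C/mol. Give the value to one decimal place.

Cathode: Br₂/Br⁻; anode: Sn⁴⁺/Sn²⁺. E°cell = (+1.05) − (+0.19) = +0.86 V, with n = 2.
ΔG° = −nFE° = −RT ln K, so ln K = nFE°/(RT) = (2)(96485)(+0.86) / ((8.314)(323)) = 61.798.
log₁₀ K = 61.798 / ln 10 = 26.8.

26.8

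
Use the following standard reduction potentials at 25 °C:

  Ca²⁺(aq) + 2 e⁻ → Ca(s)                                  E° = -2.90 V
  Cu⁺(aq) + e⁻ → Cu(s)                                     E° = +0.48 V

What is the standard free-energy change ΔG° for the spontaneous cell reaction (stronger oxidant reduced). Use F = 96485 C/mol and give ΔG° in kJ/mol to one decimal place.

-652.2 kJ/mol

Cu⁺/Cu (E° = +0.48 V) is the cathode; Ca²⁺/Ca (E° = -2.90 V) is the anode, so E°cell = +3.38 V.
Balancing electrons gives n = 2 (lcm of 1 and 2).
ΔG° = −nFE° = −(2)(96485)(+3.38) = -652,239 J = -652.2 kJ/mol.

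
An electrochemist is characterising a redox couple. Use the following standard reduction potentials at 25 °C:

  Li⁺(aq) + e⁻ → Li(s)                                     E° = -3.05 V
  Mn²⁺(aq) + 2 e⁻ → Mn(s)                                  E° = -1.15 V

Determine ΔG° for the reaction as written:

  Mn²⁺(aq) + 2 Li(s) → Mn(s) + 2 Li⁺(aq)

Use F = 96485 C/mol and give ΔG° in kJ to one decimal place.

-366.6 kJ

As written, Mn²⁺/Mn is reduced (cathode) and Li⁺/Li is oxidised (anode), so E°cell = (-1.15) − (-3.05) = +1.90 V.
Balancing electrons gives n = 2.
ΔG° = −nFE° = −(2)(96485)(+1.90) = -366,643 J = -366.6 kJ.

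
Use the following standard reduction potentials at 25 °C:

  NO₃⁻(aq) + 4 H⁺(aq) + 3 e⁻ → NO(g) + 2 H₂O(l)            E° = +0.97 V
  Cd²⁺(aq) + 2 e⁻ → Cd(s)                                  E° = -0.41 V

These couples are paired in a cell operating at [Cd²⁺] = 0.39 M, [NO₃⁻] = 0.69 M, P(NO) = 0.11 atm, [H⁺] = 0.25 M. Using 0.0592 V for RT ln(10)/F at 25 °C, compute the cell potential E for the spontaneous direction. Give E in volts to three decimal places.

NO₃⁻/NO is the cathode (higher E°), Cd²⁺/Cd the anode: E°cell = +0.97 − (-0.41) = +1.38 V, n = 6.
Overall: 2 NO₃⁻(aq) + 8 H⁺(aq) + 3 Cd(s) → 2 NO(g) + 4 H₂O(l) + 3 Cd²⁺(aq)
Q = P(NO)^2·[Cd²⁺]^3 / ([NO₃⁻]^2·[H⁺]^8); log Q = 1.995.
E = E° − (0.0592/n) log Q = +1.38 − (0.0592/6)(1.995) = +1.360 V.

+1.360 V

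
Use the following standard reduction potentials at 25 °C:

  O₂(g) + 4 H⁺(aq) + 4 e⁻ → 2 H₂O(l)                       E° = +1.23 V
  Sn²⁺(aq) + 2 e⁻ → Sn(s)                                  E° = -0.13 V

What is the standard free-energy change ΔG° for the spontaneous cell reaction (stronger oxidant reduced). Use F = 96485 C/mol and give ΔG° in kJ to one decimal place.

O₂/H₂O (E° = +1.23 V) is the cathode; Sn²⁺/Sn (E° = -0.13 V) is the anode, so E°cell = +1.36 V.
Balancing electrons gives n = 4 (lcm of 4 and 2).
ΔG° = −nFE° = −(4)(96485)(+1.36) = -524,878 J = -524.9 kJ.

-524.9 kJ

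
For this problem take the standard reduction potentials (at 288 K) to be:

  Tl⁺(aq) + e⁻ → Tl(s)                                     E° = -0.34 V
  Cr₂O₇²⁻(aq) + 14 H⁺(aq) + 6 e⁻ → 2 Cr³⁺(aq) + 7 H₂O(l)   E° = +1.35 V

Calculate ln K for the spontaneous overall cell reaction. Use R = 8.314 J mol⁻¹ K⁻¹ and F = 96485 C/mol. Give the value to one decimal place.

Cathode: Cr₂O₇²⁻/Cr³⁺; anode: Tl⁺/Tl. E°cell = (+1.35) − (-0.34) = +1.69 V, with n = 6.
ΔG° = −nFE° = −RT ln K, so ln K = nFE°/(RT) = (6)(96485)(+1.69) / ((8.314)(288)) = 408.597.

408.6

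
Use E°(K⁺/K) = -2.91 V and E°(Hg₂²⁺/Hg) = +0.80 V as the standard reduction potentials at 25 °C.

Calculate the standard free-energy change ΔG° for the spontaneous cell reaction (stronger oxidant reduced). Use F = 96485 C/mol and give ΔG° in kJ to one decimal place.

-715.9 kJ

Hg₂²⁺/Hg (E° = +0.80 V) is the cathode; K⁺/K (E° = -2.91 V) is the anode, so E°cell = +3.71 V.
Balancing electrons gives n = 2 (lcm of 2 and 1).
ΔG° = −nFE° = −(2)(96485)(+3.71) = -715,919 J = -715.9 kJ.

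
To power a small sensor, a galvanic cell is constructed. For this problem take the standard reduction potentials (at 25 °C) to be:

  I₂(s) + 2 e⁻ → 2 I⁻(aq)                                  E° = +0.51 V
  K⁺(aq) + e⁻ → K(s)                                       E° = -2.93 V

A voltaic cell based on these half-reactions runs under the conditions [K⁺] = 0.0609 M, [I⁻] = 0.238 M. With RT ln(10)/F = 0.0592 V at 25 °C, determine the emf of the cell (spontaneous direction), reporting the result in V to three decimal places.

I₂/I⁻ is the cathode (higher E°), K⁺/K the anode: E°cell = +0.51 − (-2.93) = +3.44 V, n = 2.
Overall: I₂(s) + 2 K(s) → 2 I⁻(aq) + 2 K⁺(aq)
Q = [I⁻]^2·[K⁺]^2; log Q = -3.678.
E = E° − (0.0592/n) log Q = +3.44 − (0.0592/2)(-3.678) = +3.549 V.

+3.549 V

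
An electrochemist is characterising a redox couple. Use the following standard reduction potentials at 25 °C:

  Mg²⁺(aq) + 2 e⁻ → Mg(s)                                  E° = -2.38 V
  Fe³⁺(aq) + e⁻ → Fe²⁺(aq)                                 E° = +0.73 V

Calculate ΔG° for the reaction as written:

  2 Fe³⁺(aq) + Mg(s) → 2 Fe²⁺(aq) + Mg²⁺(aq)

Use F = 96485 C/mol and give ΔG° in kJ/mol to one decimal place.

As written, Fe³⁺/Fe²⁺ is reduced (cathode) and Mg²⁺/Mg is oxidised (anode), so E°cell = (+0.73) − (-2.38) = +3.11 V.
Balancing electrons gives n = 2.
ΔG° = −nFE° = −(2)(96485)(+3.11) = -600,137 J = -600.1 kJ/mol.

-600.1 kJ/mol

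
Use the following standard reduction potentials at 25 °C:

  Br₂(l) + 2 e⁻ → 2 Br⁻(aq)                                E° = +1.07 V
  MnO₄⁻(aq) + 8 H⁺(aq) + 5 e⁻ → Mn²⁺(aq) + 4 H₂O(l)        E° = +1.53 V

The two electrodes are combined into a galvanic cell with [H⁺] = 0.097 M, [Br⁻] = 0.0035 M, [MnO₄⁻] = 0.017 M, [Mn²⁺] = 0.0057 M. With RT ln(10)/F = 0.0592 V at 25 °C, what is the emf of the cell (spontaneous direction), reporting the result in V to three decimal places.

MnO₄⁻/Mn²⁺ is the cathode (higher E°), Br₂/Br⁻ the anode: E°cell = +1.53 − (+1.07) = +0.46 V, n = 10.
Overall: 2 MnO₄⁻(aq) + 16 H⁺(aq) + 10 Br⁻(aq) → 2 Mn²⁺(aq) + 8 H₂O(l) + 5 Br₂(l)
Q = [Mn²⁺]^2 / ([MnO₄⁻]^2·[H⁺]^16·[Br⁻]^10); log Q = 39.822.
E = E° − (0.0592/n) log Q = +0.46 − (0.0592/10)(39.822) = +0.224 V.

+0.224 V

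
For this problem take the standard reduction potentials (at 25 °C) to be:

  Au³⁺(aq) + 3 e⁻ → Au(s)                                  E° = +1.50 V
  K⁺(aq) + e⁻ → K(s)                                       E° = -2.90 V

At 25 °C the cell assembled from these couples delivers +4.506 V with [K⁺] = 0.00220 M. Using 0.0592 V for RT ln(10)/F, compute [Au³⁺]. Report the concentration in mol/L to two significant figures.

Au³⁺/Au is the cathode, K⁺/K the anode: E°cell = +4.40 V, n = 3.
Overall reaction: Au³⁺(aq) + 3 K(s) → Au(s) + 3 K⁺(aq); Q = [K⁺]^3/[Au³⁺]^1.
From E = E° − (0.0592/n) log Q: log Q = (E° − E)·n/0.0592 = (+4.40 − (+4.506))·3/0.0592 = -5.3716.
So 1·log[Au³⁺] = 3·log(0.0022) − log Q = -7.9727 − (-5.3716) = -2.6011; [Au³⁺] = 10^(-2.6011) ≈ 0.0025 M.

0.0025 M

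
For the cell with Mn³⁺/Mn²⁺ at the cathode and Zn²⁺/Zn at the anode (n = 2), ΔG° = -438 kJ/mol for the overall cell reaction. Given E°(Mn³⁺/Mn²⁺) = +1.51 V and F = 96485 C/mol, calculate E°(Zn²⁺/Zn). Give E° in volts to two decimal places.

E°cell = −ΔG°/(nF) = −(-438×10³)/((2)(96485)) = +2.270 V.
Since Mn³⁺/Mn²⁺ is the cathode and Zn²⁺/Zn the anode, E°cell = E°(Mn³⁺/Mn²⁺) − E°(Zn²⁺/Zn).
So E°(Zn²⁺/Zn) = E°(Mn³⁺/Mn²⁺) − E°cell = (+1.51) − (+2.270) = -0.76 V.

-0.76 V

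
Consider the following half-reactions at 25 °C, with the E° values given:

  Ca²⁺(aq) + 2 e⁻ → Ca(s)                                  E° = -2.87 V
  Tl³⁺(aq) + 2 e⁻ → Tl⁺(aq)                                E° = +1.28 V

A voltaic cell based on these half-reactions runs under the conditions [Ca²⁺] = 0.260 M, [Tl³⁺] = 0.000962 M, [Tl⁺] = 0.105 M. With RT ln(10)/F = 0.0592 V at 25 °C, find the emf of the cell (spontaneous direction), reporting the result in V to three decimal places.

+4.107 V

Tl³⁺/Tl⁺ is the cathode (higher E°), Ca²⁺/Ca the anode: E°cell = +1.28 − (-2.87) = +4.15 V, n = 2.
Overall: Tl³⁺(aq) + Ca(s) → Tl⁺(aq) + Ca²⁺(aq)
Q = [Tl⁺]·[Ca²⁺] / ([Tl³⁺]); log Q = 1.453.
E = E° − (0.0592/n) log Q = +4.15 − (0.0592/2)(1.453) = +4.107 V.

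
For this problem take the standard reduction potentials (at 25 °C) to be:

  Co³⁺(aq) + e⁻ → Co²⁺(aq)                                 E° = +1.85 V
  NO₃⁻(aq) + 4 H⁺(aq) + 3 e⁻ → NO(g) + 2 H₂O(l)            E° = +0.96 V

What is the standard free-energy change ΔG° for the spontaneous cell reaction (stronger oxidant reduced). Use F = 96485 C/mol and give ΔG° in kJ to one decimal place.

-257.6 kJ

Co³⁺/Co²⁺ (E° = +1.85 V) is the cathode; NO₃⁻/NO (E° = +0.96 V) is the anode, so E°cell = +0.89 V.
Balancing electrons gives n = 3 (lcm of 1 and 3).
ΔG° = −nFE° = −(3)(96485)(+0.89) = -257,615 J = -257.6 kJ.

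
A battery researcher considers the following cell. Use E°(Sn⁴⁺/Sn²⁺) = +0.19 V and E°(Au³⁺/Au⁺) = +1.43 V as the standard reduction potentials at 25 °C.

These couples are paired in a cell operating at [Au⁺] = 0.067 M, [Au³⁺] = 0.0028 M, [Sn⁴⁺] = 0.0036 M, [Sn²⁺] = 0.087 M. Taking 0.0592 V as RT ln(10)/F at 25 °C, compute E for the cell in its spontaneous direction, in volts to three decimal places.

+1.240 V

Au³⁺/Au⁺ is the cathode (higher E°), Sn⁴⁺/Sn²⁺ the anode: E°cell = +1.43 − (+0.19) = +1.24 V, n = 2.
Overall: Au³⁺(aq) + Sn²⁺(aq) → Au⁺(aq) + Sn⁴⁺(aq)
Q = [Au⁺]·[Sn⁴⁺] / ([Au³⁺]·[Sn²⁺]); log Q = -0.004.
E = E° − (0.0592/n) log Q = +1.24 − (0.0592/2)(-0.004) = +1.240 V.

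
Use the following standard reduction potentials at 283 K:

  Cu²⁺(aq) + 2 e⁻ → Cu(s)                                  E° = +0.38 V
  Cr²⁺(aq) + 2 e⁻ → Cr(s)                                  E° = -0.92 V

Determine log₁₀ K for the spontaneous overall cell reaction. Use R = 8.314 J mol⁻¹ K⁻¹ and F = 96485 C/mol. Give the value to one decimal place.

Cathode: Cu²⁺/Cu; anode: Cr²⁺/Cr. E°cell = (+0.38) − (-0.92) = +1.30 V, with n = 2.
ΔG° = −nFE° = −RT ln K, so ln K = nFE°/(RT) = (2)(96485)(+1.30) / ((8.314)(283)) = 106.620.
log₁₀ K = 106.620 / ln 10 = 46.3.

46.3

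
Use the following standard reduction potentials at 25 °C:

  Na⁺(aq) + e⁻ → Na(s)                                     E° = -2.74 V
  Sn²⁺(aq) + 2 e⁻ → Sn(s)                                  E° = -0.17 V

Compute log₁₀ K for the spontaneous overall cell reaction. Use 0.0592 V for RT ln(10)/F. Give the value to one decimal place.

Cathode: Sn²⁺/Sn; anode: Na⁺/Na. E°cell = +2.57 V, n = 2.
log K = nE°cell / 0.0592 = (2)(+2.57) / 0.0592 = 86.8.

86.8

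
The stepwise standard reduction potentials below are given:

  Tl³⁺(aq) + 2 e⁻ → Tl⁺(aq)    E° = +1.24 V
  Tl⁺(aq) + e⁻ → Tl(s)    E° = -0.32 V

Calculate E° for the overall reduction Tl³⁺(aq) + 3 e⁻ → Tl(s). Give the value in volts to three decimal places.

Since ΔG° = −nFE° is additive over sequential reductions, n₃E°₃ = n₁E°₁ + n₂E°₂.
E°₃ = (2×+1.24 + 1×-0.32) / 3 = (+2.160) / 3 = +0.720 V.

+0.720 V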